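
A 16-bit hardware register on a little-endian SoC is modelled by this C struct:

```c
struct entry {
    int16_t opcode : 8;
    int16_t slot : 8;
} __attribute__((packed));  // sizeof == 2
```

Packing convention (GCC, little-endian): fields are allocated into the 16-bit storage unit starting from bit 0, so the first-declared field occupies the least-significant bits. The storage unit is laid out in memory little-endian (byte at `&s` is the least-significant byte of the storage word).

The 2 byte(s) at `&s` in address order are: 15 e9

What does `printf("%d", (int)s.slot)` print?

-23

[0]=0x15 [1]=0xe9 (little-endian) → word 0xe915
opcode [0+:8] = (word>>0) & 0xff = 21
slot [8+:8] = (word>>8) & 0xff = 233  ←
slot signed 8b, MSB=1: 233 - 256 = -23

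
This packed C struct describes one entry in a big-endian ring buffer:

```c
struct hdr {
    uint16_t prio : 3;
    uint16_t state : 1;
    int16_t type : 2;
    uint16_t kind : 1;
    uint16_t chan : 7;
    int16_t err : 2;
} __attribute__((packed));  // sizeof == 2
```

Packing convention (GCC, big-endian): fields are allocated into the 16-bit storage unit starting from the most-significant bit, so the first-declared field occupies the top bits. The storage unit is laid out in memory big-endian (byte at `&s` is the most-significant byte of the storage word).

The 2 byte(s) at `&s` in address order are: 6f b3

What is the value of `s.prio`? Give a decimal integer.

[0]=0x6f [1]=0xb3 (big-endian) → word 0x6fb3
prio [13+:3] = (word>>13) & 0x7 = 3  ←
state [12+:1] = (word>>12) & 0x1 = 0
type [10+:2] = (word>>10) & 0x3 = 3
kind [9+:1] = (word>>9) & 0x1 = 1
chan [2+:7] = (word>>2) & 0x7f = 108
err [0+:2] = (word>>0) & 0x3 = 3

3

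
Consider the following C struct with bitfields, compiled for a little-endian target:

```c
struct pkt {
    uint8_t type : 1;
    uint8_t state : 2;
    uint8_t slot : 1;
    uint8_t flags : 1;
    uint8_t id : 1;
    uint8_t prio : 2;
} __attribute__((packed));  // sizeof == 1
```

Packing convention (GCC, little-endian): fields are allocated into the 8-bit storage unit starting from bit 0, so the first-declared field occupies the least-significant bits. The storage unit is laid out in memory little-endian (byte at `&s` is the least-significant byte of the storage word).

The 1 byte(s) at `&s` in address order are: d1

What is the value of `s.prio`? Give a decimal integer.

3

[0]=0xd1 (little-endian) → word 0xd1
type:1 @ bit 0 → (0xd1>>0)&0x1 = 0x1
state:2 @ bit 1 → (0xd1>>1)&0x3 = 0x0
slot:1 @ bit 3 → (0xd1>>3)&0x1 = 0x0
flags:1 @ bit 4 → (0xd1>>4)&0x1 = 0x1
id:1 @ bit 5 → (0xd1>>5)&0x1 = 0x0
prio:2 @ bit 6 → (0xd1>>6)&0x3 = 0x3  ←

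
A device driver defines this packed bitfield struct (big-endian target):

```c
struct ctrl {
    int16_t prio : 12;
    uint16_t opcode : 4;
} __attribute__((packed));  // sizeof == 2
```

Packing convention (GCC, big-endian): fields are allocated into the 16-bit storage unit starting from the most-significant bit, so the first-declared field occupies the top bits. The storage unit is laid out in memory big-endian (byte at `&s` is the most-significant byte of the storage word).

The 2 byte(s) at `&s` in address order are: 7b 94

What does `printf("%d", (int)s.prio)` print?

1977

[0]=0x7b [1]=0x94 (big-endian) → word 0x7b94
prio:12 @ bit 4 → (0x7b94>>4)&0xfff = 0x7b9  ←
opcode:4 @ bit 0 → (0x7b94>>0)&0xf = 0x4
prio signed 12b, MSB=0: value = 1977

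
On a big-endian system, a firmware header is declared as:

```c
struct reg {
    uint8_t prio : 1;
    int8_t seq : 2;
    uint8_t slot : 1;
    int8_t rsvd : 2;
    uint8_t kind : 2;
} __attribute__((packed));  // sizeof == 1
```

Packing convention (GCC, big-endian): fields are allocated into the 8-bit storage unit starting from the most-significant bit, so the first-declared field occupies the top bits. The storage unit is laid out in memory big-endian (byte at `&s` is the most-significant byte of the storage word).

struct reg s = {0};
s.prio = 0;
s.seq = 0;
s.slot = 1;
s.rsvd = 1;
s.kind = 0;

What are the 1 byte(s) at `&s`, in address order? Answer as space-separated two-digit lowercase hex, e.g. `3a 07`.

prio (1b) val=0 bits=0x0 at bit 7: 0x00
seq (2b) val=0 bits=0x0 at bit 5: 0x00
slot (1b) val=1 bits=0x1 at bit 4: 0x10
rsvd (2b) val=1 bits=0x1 at bit 2: 0x14
kind (2b) val=0 bits=0x0 at bit 0: 0x14
word = 0x14 → big-endian bytes:
  [0]=0x14

14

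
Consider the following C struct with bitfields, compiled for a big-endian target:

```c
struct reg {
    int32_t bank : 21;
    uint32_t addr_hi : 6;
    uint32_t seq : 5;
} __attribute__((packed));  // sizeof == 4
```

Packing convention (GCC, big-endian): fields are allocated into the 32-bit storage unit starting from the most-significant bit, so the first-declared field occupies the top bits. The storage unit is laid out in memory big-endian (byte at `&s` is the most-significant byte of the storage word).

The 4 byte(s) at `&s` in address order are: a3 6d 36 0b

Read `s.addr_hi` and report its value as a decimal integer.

48

[0]=0xa3 [1]=0x6d [2]=0x36 [3]=0x0b (big-endian) → word 0xa36d360b
bank:21 @ bit 11 → (0xa36d360b>>11)&0x1fffff = 0x146da6
addr_hi:6 @ bit 5 → (0xa36d360b>>5)&0x3f = 0x30  ←
seq:5 @ bit 0 → (0xa36d360b>>0)&0x1f = 0xb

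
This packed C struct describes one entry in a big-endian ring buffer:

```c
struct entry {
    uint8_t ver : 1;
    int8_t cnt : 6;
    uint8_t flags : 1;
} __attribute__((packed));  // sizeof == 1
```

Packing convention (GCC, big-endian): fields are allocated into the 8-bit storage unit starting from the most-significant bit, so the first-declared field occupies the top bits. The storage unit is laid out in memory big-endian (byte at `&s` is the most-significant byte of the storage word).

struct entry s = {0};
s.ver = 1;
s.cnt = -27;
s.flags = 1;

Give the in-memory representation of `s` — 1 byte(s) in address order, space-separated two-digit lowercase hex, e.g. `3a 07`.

[7+:1] ver=1 & 0x1 = 0x1; word=0x80
[1+:6] cnt=-27 & 0x3f = 0x25; word=0xca
[0+:1] flags=1 & 0x1 = 0x1; word=0xcb
word = 0xcb → big-endian bytes:
  [0]=0xcb

cb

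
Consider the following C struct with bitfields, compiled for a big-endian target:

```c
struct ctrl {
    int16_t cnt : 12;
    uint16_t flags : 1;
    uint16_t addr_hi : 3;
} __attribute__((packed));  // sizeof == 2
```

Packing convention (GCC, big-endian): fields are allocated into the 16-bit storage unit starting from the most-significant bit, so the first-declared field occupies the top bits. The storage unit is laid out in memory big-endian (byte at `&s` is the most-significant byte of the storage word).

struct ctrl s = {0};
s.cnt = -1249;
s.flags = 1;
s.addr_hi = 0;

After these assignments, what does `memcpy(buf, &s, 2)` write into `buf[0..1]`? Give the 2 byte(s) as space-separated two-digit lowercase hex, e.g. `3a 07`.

b1 f8

cnt:12 = -1249 → 0xb1f << 4 → word 0xb1f0
flags:1 = 1 → 0x1 << 3 → word 0xb1f8
addr_hi:3 = 0 → 0x0 << 0 → word 0xb1f8
word = 0xb1f8 → big-endian bytes:
  [0]=0xb1  [1]=0xf8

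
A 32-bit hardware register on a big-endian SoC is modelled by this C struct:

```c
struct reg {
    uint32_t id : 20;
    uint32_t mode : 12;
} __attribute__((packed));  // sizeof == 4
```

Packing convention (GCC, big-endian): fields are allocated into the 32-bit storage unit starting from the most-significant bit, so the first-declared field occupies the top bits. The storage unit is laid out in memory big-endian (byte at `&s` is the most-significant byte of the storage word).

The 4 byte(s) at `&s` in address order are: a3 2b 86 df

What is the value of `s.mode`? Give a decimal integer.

1759

[0]=0xa3 [1]=0x2b [2]=0x86 [3]=0xdf (big-endian) → word 0xa32b86df
id [12+:20] = (word>>12) & 0xfffff = 668344
mode [0+:12] = (word>>0) & 0xfff = 1759  ←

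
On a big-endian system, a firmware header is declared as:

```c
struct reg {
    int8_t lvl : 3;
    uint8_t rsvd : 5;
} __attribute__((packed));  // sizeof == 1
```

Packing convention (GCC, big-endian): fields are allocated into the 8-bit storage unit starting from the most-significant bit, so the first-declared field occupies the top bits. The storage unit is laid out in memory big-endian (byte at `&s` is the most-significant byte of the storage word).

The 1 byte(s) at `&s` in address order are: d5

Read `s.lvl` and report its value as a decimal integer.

-2

[0]=0xd5 (big-endian) → word 0xd5
lvl [5+:3] = (word>>5) & 0x7 = 6  ←
rsvd [0+:5] = (word>>0) & 0x1f = 21
lvl signed 3b, MSB=1: 6 - 8 = -2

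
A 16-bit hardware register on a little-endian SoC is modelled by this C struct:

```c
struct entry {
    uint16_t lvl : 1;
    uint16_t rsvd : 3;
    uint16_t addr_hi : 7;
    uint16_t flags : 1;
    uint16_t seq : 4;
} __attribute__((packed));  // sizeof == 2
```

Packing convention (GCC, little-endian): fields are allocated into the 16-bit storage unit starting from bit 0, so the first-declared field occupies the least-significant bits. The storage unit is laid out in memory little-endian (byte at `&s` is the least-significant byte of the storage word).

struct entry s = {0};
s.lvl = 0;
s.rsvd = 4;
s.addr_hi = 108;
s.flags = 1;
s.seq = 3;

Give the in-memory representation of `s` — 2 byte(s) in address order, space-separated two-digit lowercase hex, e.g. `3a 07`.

c8 3e

[0+:1] lvl=0 & 0x1 = 0x0; word=0x0000
[1+:3] rsvd=4 & 0x7 = 0x4; word=0x0008
[4+:7] addr_hi=108 & 0x7f = 0x6c; word=0x06c8
[11+:1] flags=1 & 0x1 = 0x1; word=0x0ec8
[12+:4] seq=3 & 0xf = 0x3; word=0x3ec8
word = 0x3ec8 → little-endian bytes:
  [0]=0xc8  [1]=0x3e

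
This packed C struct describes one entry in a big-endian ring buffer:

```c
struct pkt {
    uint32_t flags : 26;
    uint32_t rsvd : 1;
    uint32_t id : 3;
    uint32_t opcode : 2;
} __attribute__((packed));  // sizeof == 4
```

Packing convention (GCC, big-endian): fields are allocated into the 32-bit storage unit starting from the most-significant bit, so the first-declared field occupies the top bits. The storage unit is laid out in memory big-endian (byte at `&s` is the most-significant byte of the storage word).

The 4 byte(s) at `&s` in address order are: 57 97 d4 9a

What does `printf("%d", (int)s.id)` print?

6

[0]=0x57 [1]=0x97 [2]=0xd4 [3]=0x9a (big-endian) → word 0x5797d49a
flags [6+:26] = (word>>6) & 0x3ffffff = 22962002
rsvd [5+:1] = (word>>5) & 0x1 = 0
id [2+:3] = (word>>2) & 0x7 = 6  ←
opcode [0+:2] = (word>>0) & 0x3 = 2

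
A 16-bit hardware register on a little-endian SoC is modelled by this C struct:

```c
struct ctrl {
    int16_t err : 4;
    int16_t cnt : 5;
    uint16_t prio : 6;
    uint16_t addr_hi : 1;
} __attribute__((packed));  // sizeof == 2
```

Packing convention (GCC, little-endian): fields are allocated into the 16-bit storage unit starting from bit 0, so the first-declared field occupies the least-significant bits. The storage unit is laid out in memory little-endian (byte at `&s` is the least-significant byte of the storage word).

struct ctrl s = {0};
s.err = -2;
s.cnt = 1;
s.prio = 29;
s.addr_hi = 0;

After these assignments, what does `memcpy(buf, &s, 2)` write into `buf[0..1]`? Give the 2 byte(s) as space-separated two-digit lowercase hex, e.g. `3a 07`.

1e 3a

err:4 = -2 → 0xe << 0 → word 0x000e
cnt:5 = 1 → 0x1 << 4 → word 0x001e
prio:6 = 29 → 0x1d << 9 → word 0x3a1e
addr_hi:1 = 0 → 0x0 << 15 → word 0x3a1e
word = 0x3a1e → little-endian bytes:
  [0]=0x1e  [1]=0x3a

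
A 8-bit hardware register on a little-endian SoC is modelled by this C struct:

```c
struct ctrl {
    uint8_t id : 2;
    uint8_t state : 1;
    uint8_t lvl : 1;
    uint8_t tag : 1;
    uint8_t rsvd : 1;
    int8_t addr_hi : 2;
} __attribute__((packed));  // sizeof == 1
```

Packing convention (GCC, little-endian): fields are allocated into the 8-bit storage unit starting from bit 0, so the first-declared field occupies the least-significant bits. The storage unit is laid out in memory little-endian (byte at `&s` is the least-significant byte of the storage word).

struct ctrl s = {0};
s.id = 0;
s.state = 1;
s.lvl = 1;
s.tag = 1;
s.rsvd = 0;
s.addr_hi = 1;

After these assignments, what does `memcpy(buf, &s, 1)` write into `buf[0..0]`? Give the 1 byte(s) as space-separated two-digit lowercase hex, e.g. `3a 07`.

[0+:2] id=0 & 0x3 = 0x0; word=0x00
[2+:1] state=1 & 0x1 = 0x1; word=0x04
[3+:1] lvl=1 & 0x1 = 0x1; word=0x0c
[4+:1] tag=1 & 0x1 = 0x1; word=0x1c
[5+:1] rsvd=0 & 0x1 = 0x0; word=0x1c
[6+:2] addr_hi=1 & 0x3 = 0x1; word=0x5c
word = 0x5c → little-endian bytes:
  [0]=0x5c

5c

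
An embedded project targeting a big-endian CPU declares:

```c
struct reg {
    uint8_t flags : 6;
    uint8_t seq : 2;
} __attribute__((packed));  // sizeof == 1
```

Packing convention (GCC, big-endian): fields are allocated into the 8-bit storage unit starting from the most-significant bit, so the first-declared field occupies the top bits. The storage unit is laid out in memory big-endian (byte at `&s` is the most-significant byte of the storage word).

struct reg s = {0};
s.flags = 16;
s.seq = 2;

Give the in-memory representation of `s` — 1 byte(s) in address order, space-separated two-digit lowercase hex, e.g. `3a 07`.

[2+:6] flags=16 & 0x3f = 0x10; word=0x40
[0+:2] seq=2 & 0x3 = 0x2; word=0x42
word = 0x42 → big-endian bytes:
  [0]=0x42

42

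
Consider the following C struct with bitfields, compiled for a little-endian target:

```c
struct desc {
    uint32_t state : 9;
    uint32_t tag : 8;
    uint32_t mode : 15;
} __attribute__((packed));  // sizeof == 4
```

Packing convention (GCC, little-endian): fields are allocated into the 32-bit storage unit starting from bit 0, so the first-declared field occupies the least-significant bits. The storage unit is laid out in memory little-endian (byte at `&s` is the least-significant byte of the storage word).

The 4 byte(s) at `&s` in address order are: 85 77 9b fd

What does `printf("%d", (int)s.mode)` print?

32461

[0]=0x85 [1]=0x77 [2]=0x9b [3]=0xfd (little-endian) → word 0xfd9b7785
state [0+:9] = (word>>0) & 0x1ff = 389
tag [9+:8] = (word>>9) & 0xff = 187
mode [17+:15] = (word>>17) & 0x7fff = 32461  ←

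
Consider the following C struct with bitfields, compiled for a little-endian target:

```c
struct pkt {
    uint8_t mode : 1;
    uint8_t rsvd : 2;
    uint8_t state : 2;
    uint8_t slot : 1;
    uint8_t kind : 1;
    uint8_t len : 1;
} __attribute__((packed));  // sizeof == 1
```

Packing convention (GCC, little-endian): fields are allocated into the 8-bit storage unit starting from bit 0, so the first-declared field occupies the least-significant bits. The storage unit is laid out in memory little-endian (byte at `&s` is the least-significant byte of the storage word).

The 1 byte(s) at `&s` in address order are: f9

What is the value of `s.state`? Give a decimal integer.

[0]=0xf9 (little-endian) → word 0xf9
mode [0+:1] = (word>>0) & 0x1 = 1
rsvd [1+:2] = (word>>1) & 0x3 = 0
state [3+:2] = (word>>3) & 0x3 = 3  ←
slot [5+:1] = (word>>5) & 0x1 = 1
kind [6+:1] = (word>>6) & 0x1 = 1
len [7+:1] = (word>>7) & 0x1 = 1

3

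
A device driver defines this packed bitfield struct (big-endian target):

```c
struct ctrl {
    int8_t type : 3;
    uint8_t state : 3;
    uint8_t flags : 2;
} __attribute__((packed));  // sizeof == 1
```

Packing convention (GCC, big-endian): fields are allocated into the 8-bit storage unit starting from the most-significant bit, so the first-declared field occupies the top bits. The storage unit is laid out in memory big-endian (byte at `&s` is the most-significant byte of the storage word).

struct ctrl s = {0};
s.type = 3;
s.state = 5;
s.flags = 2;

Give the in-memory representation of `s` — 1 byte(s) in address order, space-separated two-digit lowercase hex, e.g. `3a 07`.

type (3b) val=3 bits=0x3 at bit 5: 0x60
state (3b) val=5 bits=0x5 at bit 2: 0x74
flags (2b) val=2 bits=0x2 at bit 0: 0x76
word = 0x76 → big-endian bytes:
  [0]=0x76

76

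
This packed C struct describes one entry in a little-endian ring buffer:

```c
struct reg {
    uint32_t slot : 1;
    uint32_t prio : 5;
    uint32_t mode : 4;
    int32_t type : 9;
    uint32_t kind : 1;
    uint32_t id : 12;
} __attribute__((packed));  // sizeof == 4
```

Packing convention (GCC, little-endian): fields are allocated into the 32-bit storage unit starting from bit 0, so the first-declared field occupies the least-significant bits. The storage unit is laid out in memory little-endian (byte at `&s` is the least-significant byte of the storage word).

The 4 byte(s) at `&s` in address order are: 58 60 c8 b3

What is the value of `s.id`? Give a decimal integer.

2876

[0]=0x58 [1]=0x60 [2]=0xc8 [3]=0xb3 (little-endian) → word 0xb3c86058
slot:1 @ bit 0 → (0xb3c86058>>0)&0x1 = 0x0
prio:5 @ bit 1 → (0xb3c86058>>1)&0x1f = 0xc
mode:4 @ bit 6 → (0xb3c86058>>6)&0xf = 0x1
type:9 @ bit 10 → (0xb3c86058>>10)&0x1ff = 0x18
kind:1 @ bit 19 → (0xb3c86058>>19)&0x1 = 0x1
id:12 @ bit 20 → (0xb3c86058>>20)&0xfff = 0xb3c  ←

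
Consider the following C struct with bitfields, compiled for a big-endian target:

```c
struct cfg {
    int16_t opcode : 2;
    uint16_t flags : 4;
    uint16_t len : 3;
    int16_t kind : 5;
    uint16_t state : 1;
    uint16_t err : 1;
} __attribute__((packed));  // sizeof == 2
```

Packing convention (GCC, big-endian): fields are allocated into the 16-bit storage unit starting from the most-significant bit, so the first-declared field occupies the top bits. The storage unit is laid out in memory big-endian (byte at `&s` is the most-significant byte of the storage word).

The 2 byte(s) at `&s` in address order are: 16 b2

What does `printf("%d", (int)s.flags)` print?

[0]=0x16 [1]=0xb2 (big-endian) → word 0x16b2
opcode [14+:2] = (word>>14) & 0x3 = 0
flags [10+:4] = (word>>10) & 0xf = 5  ←
len [7+:3] = (word>>7) & 0x7 = 5
kind [2+:5] = (word>>2) & 0x1f = 12
state [1+:1] = (word>>1) & 0x1 = 1
err [0+:1] = (word>>0) & 0x1 = 0

5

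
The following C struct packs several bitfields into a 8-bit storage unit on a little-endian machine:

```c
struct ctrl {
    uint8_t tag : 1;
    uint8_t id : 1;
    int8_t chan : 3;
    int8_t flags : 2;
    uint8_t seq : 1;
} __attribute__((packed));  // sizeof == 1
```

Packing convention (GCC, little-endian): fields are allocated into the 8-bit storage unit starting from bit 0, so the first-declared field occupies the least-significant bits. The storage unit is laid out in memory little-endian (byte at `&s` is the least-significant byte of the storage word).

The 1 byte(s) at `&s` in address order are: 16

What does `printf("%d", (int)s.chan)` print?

[0]=0x16 (little-endian) → word 0x16
tag:1 @ bit 0 → (0x16>>0)&0x1 = 0x0
id:1 @ bit 1 → (0x16>>1)&0x1 = 0x1
chan:3 @ bit 2 → (0x16>>2)&0x7 = 0x5  ←
flags:2 @ bit 5 → (0x16>>5)&0x3 = 0x0
seq:1 @ bit 7 → (0x16>>7)&0x1 = 0x0
chan signed 3b, MSB=1: 5 - 8 = -3

-3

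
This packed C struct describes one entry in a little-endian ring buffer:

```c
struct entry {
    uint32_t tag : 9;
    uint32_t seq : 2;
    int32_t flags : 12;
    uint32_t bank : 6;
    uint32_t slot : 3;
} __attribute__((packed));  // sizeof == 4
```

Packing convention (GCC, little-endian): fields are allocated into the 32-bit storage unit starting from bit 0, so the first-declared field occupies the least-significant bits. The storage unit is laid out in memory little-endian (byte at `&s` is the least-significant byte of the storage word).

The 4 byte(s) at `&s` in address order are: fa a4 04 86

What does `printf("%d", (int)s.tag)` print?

[0]=0xfa [1]=0xa4 [2]=0x04 [3]=0x86 (little-endian) → word 0x8604a4fa
tag [0+:9] = (word>>0) & 0x1ff = 250  ←
seq [9+:2] = (word>>9) & 0x3 = 2
flags [11+:12] = (word>>11) & 0xfff = 148
bank [23+:6] = (word>>23) & 0x3f = 12
slot [29+:3] = (word>>29) & 0x7 = 4

250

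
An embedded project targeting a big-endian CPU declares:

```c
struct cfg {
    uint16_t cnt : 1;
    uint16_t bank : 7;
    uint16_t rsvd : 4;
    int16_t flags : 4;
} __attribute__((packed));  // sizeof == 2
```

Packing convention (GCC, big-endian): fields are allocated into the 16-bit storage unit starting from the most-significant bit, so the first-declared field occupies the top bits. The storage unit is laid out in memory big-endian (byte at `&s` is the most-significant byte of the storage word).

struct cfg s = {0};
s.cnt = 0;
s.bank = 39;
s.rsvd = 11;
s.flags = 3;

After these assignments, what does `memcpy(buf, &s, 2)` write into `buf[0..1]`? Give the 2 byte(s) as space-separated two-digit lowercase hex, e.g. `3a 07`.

cnt (1b) val=0 bits=0x0 at bit 15: 0x0000
bank (7b) val=39 bits=0x27 at bit 8: 0x2700
rsvd (4b) val=11 bits=0xb at bit 4: 0x27b0
flags (4b) val=3 bits=0x3 at bit 0: 0x27b3
word = 0x27b3 → big-endian bytes:
  [0]=0x27  [1]=0xb3

27 b3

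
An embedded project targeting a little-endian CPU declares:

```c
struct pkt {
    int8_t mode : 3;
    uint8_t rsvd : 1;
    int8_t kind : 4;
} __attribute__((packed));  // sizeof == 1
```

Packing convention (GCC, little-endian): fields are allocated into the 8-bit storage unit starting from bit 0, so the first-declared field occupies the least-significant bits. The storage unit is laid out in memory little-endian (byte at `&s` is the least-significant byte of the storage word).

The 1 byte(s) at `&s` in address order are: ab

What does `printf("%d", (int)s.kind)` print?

[0]=0xab (little-endian) → word 0xab
mode [0+:3] = (word>>0) & 0x7 = 3
rsvd [3+:1] = (word>>3) & 0x1 = 1
kind [4+:4] = (word>>4) & 0xf = 10  ←
kind signed 4b, MSB=1: 10 - 16 = -6

-6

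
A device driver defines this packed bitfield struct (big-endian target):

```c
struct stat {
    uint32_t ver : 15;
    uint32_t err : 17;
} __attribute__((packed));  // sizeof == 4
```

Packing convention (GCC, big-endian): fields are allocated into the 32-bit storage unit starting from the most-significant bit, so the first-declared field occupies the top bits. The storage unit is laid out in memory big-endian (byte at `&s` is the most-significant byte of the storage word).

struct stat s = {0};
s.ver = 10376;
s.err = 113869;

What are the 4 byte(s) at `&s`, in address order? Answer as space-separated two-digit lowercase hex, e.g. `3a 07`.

51 11 bc cd

ver:15 = 10376 → 0x2888 << 17 → word 0x51100000
err:17 = 113869 → 0x1bccd << 0 → word 0x5111bccd
word = 0x5111bccd → big-endian bytes:
  [0]=0x51  [1]=0x11  [2]=0xbc  [3]=0xcd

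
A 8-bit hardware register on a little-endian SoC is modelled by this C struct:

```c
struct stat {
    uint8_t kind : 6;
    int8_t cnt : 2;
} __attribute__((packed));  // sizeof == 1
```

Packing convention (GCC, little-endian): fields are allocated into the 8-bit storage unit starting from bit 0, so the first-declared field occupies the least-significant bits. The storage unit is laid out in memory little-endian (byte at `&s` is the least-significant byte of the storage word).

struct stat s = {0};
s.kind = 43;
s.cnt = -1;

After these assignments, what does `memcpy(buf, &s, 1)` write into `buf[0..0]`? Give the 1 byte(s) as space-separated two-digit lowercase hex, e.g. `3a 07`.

eb

kind:6 = 43 → 0x2b << 0 → word 0x2b
cnt:2 = -1 → 0x3 << 6 → word 0xeb
word = 0xeb → little-endian bytes:
  [0]=0xeb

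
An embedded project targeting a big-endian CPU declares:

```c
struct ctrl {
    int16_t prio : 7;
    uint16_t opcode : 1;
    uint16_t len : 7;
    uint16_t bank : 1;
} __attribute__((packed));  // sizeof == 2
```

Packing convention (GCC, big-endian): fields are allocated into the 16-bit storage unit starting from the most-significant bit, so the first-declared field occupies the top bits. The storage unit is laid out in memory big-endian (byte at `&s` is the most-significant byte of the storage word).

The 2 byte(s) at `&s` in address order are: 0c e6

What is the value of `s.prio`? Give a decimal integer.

[0]=0x0c [1]=0xe6 (big-endian) → word 0x0ce6
prio:7 @ bit 9 → (0x0ce6>>9)&0x7f = 0x6  ←
opcode:1 @ bit 8 → (0x0ce6>>8)&0x1 = 0x0
len:7 @ bit 1 → (0x0ce6>>1)&0x7f = 0x73
bank:1 @ bit 0 → (0x0ce6>>0)&0x1 = 0x0
prio signed 7b, MSB=0: value = 6

6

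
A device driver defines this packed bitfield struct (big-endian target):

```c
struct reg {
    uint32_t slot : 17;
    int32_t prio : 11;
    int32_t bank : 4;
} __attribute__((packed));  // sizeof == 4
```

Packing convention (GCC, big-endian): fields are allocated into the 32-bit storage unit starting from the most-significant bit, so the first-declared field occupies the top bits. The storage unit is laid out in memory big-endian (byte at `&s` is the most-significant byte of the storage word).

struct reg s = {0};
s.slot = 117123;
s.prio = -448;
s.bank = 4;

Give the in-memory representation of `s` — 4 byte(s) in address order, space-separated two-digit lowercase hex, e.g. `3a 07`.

e4 c1 e4 04

[15+:17] slot=117123 & 0x1ffff = 0x1c983; word=0xe4c18000
[4+:11] prio=-448 & 0x7ff = 0x640; word=0xe4c1e400
[0+:4] bank=4 & 0xf = 0x4; word=0xe4c1e404
word = 0xe4c1e404 → big-endian bytes:
  [0]=0xe4  [1]=0xc1  [2]=0xe4  [3]=0x04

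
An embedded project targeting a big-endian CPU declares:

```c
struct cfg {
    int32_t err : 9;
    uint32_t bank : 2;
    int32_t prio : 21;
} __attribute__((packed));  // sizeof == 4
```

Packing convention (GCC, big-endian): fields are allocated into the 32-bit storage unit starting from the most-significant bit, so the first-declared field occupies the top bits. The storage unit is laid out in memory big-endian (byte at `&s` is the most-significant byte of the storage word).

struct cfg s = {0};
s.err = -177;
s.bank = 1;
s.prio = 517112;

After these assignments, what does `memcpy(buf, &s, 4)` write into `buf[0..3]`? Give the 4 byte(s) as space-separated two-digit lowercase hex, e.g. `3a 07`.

a7 a7 e3 f8

err:9 = -177 → 0x14f << 23 → word 0xa7800000
bank:2 = 1 → 0x1 << 21 → word 0xa7a00000
prio:21 = 517112 → 0x7e3f8 << 0 → word 0xa7a7e3f8
word = 0xa7a7e3f8 → big-endian bytes:
  [0]=0xa7  [1]=0xa7  [2]=0xe3  [3]=0xf8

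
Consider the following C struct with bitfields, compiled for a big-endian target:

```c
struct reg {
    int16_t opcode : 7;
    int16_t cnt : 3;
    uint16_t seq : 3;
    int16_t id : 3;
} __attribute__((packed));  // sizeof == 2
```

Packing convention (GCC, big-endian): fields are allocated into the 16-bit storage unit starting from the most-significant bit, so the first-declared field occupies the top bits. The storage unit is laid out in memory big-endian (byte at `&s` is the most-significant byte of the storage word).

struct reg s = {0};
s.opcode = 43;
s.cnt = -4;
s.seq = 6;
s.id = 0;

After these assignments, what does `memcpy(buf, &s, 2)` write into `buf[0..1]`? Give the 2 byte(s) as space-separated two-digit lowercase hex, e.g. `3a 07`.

opcode (7b) val=43 bits=0x2b at bit 9: 0x5600
cnt (3b) val=-4 bits=0x4 at bit 6: 0x5700
seq (3b) val=6 bits=0x6 at bit 3: 0x5730
id (3b) val=0 bits=0x0 at bit 0: 0x5730
word = 0x5730 → big-endian bytes:
  [0]=0x57  [1]=0x30

57 30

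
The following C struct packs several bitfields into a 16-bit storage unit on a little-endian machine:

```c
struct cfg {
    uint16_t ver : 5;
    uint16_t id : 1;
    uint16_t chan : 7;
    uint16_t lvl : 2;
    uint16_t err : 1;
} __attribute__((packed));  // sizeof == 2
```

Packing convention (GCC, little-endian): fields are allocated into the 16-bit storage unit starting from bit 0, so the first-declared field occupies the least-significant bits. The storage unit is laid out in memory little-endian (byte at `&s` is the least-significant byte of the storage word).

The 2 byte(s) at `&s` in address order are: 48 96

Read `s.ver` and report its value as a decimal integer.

[0]=0x48 [1]=0x96 (little-endian) → word 0x9648
ver [0+:5] = (word>>0) & 0x1f = 8  ←
id [5+:1] = (word>>5) & 0x1 = 0
chan [6+:7] = (word>>6) & 0x7f = 89
lvl [13+:2] = (word>>13) & 0x3 = 0
err [15+:1] = (word>>15) & 0x1 = 1

8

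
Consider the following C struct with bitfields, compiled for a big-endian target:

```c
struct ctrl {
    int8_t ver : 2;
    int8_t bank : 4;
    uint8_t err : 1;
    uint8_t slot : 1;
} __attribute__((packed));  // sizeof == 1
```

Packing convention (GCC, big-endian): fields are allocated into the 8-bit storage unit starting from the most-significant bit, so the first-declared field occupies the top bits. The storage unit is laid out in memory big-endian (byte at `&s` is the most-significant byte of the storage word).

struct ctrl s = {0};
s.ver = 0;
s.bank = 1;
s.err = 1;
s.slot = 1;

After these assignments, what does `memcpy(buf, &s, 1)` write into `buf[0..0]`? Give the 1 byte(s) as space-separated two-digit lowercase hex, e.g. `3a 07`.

[6+:2] ver=0 & 0x3 = 0x0; word=0x00
[2+:4] bank=1 & 0xf = 0x1; word=0x04
[1+:1] err=1 & 0x1 = 0x1; word=0x06
[0+:1] slot=1 & 0x1 = 0x1; word=0x07
word = 0x07 → big-endian bytes:
  [0]=0x07

07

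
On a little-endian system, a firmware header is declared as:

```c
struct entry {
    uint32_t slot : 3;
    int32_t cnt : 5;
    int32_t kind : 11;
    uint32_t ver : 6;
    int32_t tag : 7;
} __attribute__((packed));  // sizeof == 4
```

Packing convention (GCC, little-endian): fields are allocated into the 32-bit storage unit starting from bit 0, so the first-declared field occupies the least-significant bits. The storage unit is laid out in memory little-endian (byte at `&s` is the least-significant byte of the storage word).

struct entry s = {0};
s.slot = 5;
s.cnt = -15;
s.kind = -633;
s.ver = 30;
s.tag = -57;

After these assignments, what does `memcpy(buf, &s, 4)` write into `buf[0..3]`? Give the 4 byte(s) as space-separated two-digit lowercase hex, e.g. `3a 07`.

[0+:3] slot=5 & 0x7 = 0x5; word=0x00000005
[3+:5] cnt=-15 & 0x1f = 0x11; word=0x0000008d
[8+:11] kind=-633 & 0x7ff = 0x587; word=0x0005878d
[19+:6] ver=30 & 0x3f = 0x1e; word=0x00f5878d
[25+:7] tag=-57 & 0x7f = 0x47; word=0x8ef5878d
word = 0x8ef5878d → little-endian bytes:
  [0]=0x8d  [1]=0x87  [2]=0xf5  [3]=0x8e

8d 87 f5 8e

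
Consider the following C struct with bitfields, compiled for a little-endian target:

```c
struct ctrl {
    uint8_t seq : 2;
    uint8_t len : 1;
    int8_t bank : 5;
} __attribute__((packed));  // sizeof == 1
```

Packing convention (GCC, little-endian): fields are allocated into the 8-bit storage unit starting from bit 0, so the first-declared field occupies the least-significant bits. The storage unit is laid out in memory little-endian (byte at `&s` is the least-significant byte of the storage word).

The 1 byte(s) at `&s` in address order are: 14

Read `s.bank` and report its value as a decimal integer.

2

[0]=0x14 (little-endian) → word 0x14
seq:2 @ bit 0 → (0x14>>0)&0x3 = 0x0
len:1 @ bit 2 → (0x14>>2)&0x1 = 0x1
bank:5 @ bit 3 → (0x14>>3)&0x1f = 0x2  ←
bank signed 5b, MSB=0: value = 2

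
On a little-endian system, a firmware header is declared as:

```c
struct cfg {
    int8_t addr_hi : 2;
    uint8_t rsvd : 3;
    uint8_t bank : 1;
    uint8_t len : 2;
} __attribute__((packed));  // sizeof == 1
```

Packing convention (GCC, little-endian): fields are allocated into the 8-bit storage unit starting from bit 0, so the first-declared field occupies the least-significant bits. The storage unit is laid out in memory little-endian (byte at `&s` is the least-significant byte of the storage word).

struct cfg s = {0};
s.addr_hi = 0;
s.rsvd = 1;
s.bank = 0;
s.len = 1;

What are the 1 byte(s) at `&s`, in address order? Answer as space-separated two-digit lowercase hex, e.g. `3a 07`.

44

addr_hi:2 = 0 → 0x0 << 0 → word 0x00
rsvd:3 = 1 → 0x1 << 2 → word 0x04
bank:1 = 0 → 0x0 << 5 → word 0x04
len:2 = 1 → 0x1 << 6 → word 0x44
word = 0x44 → little-endian bytes:
  [0]=0x44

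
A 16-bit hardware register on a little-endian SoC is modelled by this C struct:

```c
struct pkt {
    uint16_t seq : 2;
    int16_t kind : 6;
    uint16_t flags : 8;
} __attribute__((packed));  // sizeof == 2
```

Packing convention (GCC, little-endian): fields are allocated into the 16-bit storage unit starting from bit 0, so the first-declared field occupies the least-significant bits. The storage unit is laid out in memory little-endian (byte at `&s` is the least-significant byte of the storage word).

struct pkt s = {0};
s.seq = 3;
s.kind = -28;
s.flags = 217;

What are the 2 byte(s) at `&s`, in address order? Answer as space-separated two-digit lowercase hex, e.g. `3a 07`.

93 d9

seq (2b) val=3 bits=0x3 at bit 0: 0x0003
kind (6b) val=-28 bits=0x24 at bit 2: 0x0093
flags (8b) val=217 bits=0xd9 at bit 8: 0xd993
word = 0xd993 → little-endian bytes:
  [0]=0x93  [1]=0xd9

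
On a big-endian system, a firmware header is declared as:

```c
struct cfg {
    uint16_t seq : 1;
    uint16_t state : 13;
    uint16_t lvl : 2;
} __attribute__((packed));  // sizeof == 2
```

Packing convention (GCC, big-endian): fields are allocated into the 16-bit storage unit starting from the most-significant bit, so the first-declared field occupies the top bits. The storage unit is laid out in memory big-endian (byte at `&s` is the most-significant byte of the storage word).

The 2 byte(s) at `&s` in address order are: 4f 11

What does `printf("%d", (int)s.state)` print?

5060

[0]=0x4f [1]=0x11 (big-endian) → word 0x4f11
seq [15+:1] = (word>>15) & 0x1 = 0
state [2+:13] = (word>>2) & 0x1fff = 5060  ←
lvl [0+:2] = (word>>0) & 0x3 = 1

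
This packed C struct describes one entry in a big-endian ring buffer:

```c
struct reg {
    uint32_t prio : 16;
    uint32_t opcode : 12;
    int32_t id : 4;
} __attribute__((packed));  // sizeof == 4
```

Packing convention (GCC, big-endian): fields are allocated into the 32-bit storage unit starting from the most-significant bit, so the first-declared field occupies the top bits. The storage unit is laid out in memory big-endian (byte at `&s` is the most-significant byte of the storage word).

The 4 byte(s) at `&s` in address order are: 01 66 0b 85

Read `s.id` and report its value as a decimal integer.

5

[0]=0x01 [1]=0x66 [2]=0x0b [3]=0x85 (big-endian) → word 0x01660b85
prio [16+:16] = (word>>16) & 0xffff = 358
opcode [4+:12] = (word>>4) & 0xfff = 184
id [0+:4] = (word>>0) & 0xf = 5  ←
id signed 4b, MSB=0: value = 5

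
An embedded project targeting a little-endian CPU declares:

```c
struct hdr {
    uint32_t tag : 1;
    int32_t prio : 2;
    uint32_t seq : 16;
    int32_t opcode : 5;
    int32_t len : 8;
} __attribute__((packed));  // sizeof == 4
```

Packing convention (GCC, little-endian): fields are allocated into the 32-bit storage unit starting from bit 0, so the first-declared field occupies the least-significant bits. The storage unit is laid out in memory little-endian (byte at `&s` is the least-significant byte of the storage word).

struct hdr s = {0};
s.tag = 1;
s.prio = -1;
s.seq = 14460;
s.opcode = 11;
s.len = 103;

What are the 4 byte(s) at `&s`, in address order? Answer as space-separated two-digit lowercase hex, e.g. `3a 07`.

e7 c3 59 67

[0+:1] tag=1 & 0x1 = 0x1; word=0x00000001
[1+:2] prio=-1 & 0x3 = 0x3; word=0x00000007
[3+:16] seq=14460 & 0xffff = 0x387c; word=0x0001c3e7
[19+:5] opcode=11 & 0x1f = 0xb; word=0x0059c3e7
[24+:8] len=103 & 0xff = 0x67; word=0x6759c3e7
word = 0x6759c3e7 → little-endian bytes:
  [0]=0xe7  [1]=0xc3  [2]=0x59  [3]=0x67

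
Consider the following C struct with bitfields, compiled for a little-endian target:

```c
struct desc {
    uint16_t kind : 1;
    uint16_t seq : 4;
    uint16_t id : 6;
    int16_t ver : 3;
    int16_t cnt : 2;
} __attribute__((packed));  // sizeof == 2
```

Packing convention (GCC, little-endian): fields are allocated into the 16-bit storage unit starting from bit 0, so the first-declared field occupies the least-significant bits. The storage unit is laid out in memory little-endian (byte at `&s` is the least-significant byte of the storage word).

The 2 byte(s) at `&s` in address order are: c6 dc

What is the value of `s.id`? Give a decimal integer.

[0]=0xc6 [1]=0xdc (little-endian) → word 0xdcc6
kind:1 @ bit 0 → (0xdcc6>>0)&0x1 = 0x0
seq:4 @ bit 1 → (0xdcc6>>1)&0xf = 0x3
id:6 @ bit 5 → (0xdcc6>>5)&0x3f = 0x26  ←
ver:3 @ bit 11 → (0xdcc6>>11)&0x7 = 0x3
cnt:2 @ bit 14 → (0xdcc6>>14)&0x3 = 0x3

38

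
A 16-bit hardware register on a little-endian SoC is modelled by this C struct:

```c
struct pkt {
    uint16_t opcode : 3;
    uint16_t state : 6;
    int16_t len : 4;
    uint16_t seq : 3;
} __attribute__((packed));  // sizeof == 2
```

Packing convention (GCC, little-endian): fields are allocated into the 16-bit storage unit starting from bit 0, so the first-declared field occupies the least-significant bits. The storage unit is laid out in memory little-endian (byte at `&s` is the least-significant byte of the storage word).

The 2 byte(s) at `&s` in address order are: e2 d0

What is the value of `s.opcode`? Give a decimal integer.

[0]=0xe2 [1]=0xd0 (little-endian) → word 0xd0e2
opcode [0+:3] = (word>>0) & 0x7 = 2  ←
state [3+:6] = (word>>3) & 0x3f = 28
len [9+:4] = (word>>9) & 0xf = 8
seq [13+:3] = (word>>13) & 0x7 = 6

2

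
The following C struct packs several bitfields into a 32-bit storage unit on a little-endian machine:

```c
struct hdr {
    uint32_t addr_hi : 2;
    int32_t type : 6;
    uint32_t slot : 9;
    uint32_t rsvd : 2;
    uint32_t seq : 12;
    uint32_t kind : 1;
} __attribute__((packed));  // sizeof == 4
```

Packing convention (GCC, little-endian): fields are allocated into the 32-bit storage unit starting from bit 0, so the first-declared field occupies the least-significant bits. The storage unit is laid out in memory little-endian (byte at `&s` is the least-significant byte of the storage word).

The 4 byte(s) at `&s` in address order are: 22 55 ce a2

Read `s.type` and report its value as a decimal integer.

[0]=0x22 [1]=0x55 [2]=0xce [3]=0xa2 (little-endian) → word 0xa2ce5522
addr_hi [0+:2] = (word>>0) & 0x3 = 2
type [2+:6] = (word>>2) & 0x3f = 8  ←
slot [8+:9] = (word>>8) & 0x1ff = 85
rsvd [17+:2] = (word>>17) & 0x3 = 3
seq [19+:12] = (word>>19) & 0xfff = 1113
kind [31+:1] = (word>>31) & 0x1 = 1
type signed 6b, MSB=0: value = 8

8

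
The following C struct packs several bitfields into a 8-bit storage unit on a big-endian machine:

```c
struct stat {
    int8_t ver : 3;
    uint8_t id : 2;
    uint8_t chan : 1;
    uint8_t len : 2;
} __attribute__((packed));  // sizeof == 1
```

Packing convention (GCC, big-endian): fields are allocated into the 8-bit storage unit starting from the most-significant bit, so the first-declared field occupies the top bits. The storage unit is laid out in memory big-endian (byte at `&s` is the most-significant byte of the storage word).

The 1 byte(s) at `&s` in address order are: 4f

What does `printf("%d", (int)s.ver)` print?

2

[0]=0x4f (big-endian) → word 0x4f
ver [5+:3] = (word>>5) & 0x7 = 2  ←
id [3+:2] = (word>>3) & 0x3 = 1
chan [2+:1] = (word>>2) & 0x1 = 1
len [0+:2] = (word>>0) & 0x3 = 3
ver signed 3b, MSB=0: value = 2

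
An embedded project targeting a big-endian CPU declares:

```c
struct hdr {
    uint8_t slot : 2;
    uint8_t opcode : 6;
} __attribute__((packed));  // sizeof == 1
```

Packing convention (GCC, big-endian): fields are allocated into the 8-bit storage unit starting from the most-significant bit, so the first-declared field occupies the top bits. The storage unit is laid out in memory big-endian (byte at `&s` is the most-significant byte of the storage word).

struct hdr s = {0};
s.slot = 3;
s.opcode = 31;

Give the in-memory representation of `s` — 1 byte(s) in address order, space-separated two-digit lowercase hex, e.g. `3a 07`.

df

[6+:2] slot=3 & 0x3 = 0x3; word=0xc0
[0+:6] opcode=31 & 0x3f = 0x1f; word=0xdf
word = 0xdf → big-endian bytes:
  [0]=0xdf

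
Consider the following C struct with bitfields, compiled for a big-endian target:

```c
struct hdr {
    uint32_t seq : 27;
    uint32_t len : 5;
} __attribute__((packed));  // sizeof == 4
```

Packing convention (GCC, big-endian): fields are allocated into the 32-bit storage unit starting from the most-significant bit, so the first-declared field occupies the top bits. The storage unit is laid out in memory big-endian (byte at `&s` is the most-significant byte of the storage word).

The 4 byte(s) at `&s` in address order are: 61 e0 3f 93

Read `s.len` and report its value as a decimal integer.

[0]=0x61 [1]=0xe0 [2]=0x3f [3]=0x93 (big-endian) → word 0x61e03f93
seq:27 @ bit 5 → (0x61e03f93>>5)&0x7ffffff = 0x30f01fc
len:5 @ bit 0 → (0x61e03f93>>0)&0x1f = 0x13  ←

19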